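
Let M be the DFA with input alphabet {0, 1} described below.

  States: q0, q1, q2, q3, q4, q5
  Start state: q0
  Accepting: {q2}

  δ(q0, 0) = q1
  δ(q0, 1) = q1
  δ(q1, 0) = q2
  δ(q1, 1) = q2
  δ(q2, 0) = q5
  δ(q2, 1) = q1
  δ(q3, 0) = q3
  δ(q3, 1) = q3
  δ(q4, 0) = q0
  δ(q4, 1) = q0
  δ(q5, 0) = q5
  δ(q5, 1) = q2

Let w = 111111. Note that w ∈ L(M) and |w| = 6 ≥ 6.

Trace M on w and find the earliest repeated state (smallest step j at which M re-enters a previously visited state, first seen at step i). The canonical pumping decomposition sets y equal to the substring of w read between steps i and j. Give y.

11

Run of M on w = 1 1 1 1 1 1:
  step 0: q0  (start)
  step 1: q1  (read 1: q0→q1)
  step 2: q2  (read 1: q1→q2)
  step 3: q1  (read 1: q2→q1)   ← first repeat (q1 seen earlier)
  step 4: q2  (read 1: q1→q2)
  step 5: q1  (read 1: q2→q1)
  step 6: q2  (read 1: q1→q2)

So i = 1, j = 3, giving x = w[0:1] = 1, y = w[1:3] = 11, z = w[3:6] = 111.
Check: |xy| = 3 ≤ 6 and |y| = 2 ≥ 1. Reading y takes M from q1 back to q1, so every xyⁱz is accepted.
Since M has 6 states, any run of length ≥ 6 visits 6+1 states, so by pigeonhole some state repeats within the first 6 steps — that repeat gives the pumpable loop.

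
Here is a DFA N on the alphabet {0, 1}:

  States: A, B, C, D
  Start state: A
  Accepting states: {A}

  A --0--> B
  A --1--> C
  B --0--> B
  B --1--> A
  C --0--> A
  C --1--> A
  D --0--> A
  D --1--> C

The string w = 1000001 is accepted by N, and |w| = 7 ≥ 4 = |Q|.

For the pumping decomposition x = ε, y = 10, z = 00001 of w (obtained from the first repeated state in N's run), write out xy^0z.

00001

xy⁰z = xz = ε·00001 = 00001.
Reading y = 10 takes N from A back to A, so after x the machine is still in A, and z then leads to the accepting state A. Hence 00001 ∈ L(N).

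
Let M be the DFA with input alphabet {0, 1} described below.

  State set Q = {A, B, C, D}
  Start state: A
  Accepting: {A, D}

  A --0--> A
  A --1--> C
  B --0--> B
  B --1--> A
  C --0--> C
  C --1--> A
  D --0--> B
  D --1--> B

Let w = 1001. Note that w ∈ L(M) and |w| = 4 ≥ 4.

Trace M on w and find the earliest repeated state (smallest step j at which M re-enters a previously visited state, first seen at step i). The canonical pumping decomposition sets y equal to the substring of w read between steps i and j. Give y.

State sequence: A -1-> C -0-> C -0-> C -1-> A
First repeat at step 2: C was already visited.

So i = 1, j = 2, giving x = w[0:1] = 1, y = w[1:2] = 0, z = w[2:4] = 01.
Check: |xy| = 2 ≤ 4 and |y| = 1 ≥ 1. Reading y takes M from C back to C, so every xyⁱz is accepted.
Pumping length from the standard proof: p = 4 (the number of states). The repeated state found above gives |xy| = j ≤ 4 and |y| = j − i ≥ 1.

0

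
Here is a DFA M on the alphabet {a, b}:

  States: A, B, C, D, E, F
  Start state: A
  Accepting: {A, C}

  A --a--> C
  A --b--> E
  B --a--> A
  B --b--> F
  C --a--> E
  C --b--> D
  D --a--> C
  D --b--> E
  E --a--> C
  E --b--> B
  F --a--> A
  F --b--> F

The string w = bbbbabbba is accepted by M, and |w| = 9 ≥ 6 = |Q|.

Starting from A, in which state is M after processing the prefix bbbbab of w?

Run of M on the first 6 characters of w = b b b b a b:
  step 0: A  (start)
  step 1: E  (read b: A→E)
  step 2: B  (read b: E→B)
  step 3: F  (read b: B→F)
  step 4: F  (read b: F→F)
  step 5: A  (read a: F→A)
  step 6: E  (read b: A→E)

After reading 6 characters, M is in state E.
(This kind of state-tracing is the core of the pumping-lemma construction: with 6 states, pigeonhole forces a repeat within the first 6 steps.)

E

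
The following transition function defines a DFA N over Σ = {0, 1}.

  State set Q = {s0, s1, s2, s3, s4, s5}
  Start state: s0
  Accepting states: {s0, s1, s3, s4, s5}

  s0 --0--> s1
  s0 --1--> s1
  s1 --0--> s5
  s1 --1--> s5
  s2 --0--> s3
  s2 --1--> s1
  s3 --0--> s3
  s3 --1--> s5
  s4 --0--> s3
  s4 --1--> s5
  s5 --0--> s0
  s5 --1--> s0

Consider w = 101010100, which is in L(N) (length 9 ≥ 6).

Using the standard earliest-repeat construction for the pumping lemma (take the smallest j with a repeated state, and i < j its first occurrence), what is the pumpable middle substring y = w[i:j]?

101

Run of N on w = 1 0 1 0 1 0 1 0 0:
  step 0: s0  (start)
  step 1: s1  (read 1: s0→s1)
  step 2: s5  (read 0: s1→s5)
  step 3: s0  (read 1: s5→s0)   ← first repeat (s0 seen earlier)
  step 4: s1  (read 0: s0→s1)
  step 5: s5  (read 1: s1→s5)
  step 6: s0  (read 0: s5→s0)
  step 7: s1  (read 1: s0→s1)
  step 8: s5  (read 0: s1→s5)
  step 9: s0  (read 0: s5→s0)

So i = 0, j = 3, giving x = w[0:0] = ε, y = w[0:3] = 101, z = w[3:9] = 010100.
Check: |xy| = 3 ≤ 6 and |y| = 3 ≥ 1. Reading y takes N from s0 back to s0, so every xyⁱz is accepted.
The DFA has 6 states, so the proof of the pumping lemma guarantees a repeated state among the first 6+1 visited; the segment between the two visits is the pumpable y.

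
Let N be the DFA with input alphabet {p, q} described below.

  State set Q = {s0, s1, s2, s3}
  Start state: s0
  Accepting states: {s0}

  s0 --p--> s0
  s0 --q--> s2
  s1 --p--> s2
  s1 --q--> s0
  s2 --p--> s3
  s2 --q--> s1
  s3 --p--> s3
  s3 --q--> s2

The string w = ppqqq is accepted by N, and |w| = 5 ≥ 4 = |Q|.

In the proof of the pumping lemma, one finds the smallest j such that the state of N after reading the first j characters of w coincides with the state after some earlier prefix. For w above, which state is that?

s0

State sequence: s0 -p-> s0 -p-> s0 -q-> s2 -q-> s1 -q-> s0
First repeat at step 1: s0 was already visited.

The earliest repeat is at step j = 1: N is in s0, which it already visited at step i = 0.
With |Q| = 4, pigeonhole forces a state repeat no later than step 4; the substring read between the first and second visits to that state can be pumped.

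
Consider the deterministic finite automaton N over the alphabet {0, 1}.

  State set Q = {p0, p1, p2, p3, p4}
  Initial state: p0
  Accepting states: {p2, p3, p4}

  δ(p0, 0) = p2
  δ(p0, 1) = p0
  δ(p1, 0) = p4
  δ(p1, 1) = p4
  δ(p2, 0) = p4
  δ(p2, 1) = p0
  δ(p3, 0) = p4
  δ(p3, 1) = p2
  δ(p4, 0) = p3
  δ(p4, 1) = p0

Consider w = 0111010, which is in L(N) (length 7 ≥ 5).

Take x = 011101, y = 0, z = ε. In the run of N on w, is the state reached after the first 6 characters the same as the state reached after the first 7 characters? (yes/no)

no

Run of N on the first 7 characters of w = 0 1 1 1 0 1 0:
  step 0: p0  (start)
  step 1: p2  (read 0: p0→p2)
  step 2: p0  (read 1: p2→p0)
  step 3: p0  (read 1: p0→p0)
  step 4: p0  (read 1: p0→p0)
  step 5: p2  (read 0: p0→p2)
  step 6: p0  (read 1: p2→p0)
  step 7: p2  (read 0: p0→p2)

After x (step 6): p0. After xy (step 7): p2.
They differ (p0 ≠ p2), so y is not a cycle from the state after x; this split is not the one the pumping-lemma construction produces, and pumping y need not keep the string in L(N).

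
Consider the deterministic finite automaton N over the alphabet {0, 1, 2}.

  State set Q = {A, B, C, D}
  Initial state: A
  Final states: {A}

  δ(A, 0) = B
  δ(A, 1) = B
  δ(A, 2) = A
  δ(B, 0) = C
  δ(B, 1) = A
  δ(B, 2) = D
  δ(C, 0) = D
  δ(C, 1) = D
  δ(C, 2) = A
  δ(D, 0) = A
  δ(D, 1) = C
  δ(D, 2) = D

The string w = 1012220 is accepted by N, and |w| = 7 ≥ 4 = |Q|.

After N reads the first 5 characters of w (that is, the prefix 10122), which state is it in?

State sequence: A -1-> B -0-> C -1-> D -2-> D -2-> D

After reading 5 characters, N is in state D.

D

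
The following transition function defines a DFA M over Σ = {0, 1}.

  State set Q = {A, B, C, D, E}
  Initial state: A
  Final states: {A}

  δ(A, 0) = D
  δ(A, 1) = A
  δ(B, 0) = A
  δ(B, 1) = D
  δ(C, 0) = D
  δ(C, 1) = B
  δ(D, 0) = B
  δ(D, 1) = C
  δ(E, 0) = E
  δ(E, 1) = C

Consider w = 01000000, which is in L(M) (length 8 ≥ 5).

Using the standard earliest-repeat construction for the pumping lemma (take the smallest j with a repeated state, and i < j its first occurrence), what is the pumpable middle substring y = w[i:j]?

State sequence: A -0-> D -1-> C -0-> D -0-> B -0-> A -0-> D -0-> B -0-> A
First repeat at step 3: D was already visited.

So i = 1, j = 3, giving x = w[0:1] = 0, y = w[1:3] = 10, z = w[3:8] = 00000.
Check: |xy| = 3 ≤ 5 and |y| = 2 ≥ 1. Reading y takes M from D back to D, so every xyⁱz is accepted.

10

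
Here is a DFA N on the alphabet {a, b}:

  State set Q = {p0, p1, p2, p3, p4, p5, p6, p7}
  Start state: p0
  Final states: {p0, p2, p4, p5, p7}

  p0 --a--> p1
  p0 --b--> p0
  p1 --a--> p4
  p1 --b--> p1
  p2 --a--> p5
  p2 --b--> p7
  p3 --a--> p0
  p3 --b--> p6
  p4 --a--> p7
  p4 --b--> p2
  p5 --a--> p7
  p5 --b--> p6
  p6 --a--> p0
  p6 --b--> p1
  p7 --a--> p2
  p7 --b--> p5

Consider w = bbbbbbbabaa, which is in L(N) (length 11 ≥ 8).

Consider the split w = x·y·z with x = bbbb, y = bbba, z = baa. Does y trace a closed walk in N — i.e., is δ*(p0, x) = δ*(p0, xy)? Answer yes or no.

no

Run of N on the first 8 characters of w = b b b b b b b a:
  step 0: p0  (start)
  step 1: p0  (read b: p0→p0)
  step 2: p0  (read b: p0→p0)
  step 3: p0  (read b: p0→p0)
  step 4: p0  (read b: p0→p0)
  step 5: p0  (read b: p0→p0)
  step 6: p0  (read b: p0→p0)
  step 7: p0  (read b: p0→p0)
  step 8: p1  (read a: p0→p1)

After x (step 4): p0. After xy (step 8): p1.
They differ (p0 ≠ p1), so y is not a cycle from the state after x; this split is not the one the pumping-lemma construction produces, and pumping y need not keep the string in L(N).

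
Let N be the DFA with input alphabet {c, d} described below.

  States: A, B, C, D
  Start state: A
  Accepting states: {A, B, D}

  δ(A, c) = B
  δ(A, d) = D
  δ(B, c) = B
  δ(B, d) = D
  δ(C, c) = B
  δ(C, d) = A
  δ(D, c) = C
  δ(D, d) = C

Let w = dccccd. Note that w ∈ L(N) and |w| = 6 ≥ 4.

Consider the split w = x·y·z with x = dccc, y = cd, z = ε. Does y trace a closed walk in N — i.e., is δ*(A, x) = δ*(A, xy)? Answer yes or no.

no

State sequence: A -d-> D -c-> C -c-> B -c-> B -c-> B -d-> D

After x (step 4): B. After xy (step 6): D.
They differ (B ≠ D), so y is not a cycle from the state after x; this split is not the one the pumping-lemma construction produces, and pumping y need not keep the string in L(N).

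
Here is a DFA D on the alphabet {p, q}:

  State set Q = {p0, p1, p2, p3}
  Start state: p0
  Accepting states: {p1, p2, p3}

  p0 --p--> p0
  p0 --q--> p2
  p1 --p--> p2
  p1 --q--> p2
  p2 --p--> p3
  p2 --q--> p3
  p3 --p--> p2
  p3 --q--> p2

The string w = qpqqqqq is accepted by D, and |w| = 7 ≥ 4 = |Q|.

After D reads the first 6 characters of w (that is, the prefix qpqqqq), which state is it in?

p3

State sequence: p0 -q-> p2 -p-> p3 -q-> p2 -q-> p3 -q-> p2 -q-> p3

After reading 6 characters, D is in state p3.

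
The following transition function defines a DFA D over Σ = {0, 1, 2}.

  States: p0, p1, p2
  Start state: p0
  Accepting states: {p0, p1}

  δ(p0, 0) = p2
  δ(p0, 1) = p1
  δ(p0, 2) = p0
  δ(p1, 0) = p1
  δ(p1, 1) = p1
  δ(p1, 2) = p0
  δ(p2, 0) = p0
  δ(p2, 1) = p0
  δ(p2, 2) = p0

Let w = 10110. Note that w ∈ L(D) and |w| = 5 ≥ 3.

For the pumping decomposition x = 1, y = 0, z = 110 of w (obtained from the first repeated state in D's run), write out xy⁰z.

1110

xy⁰z = xz = 1·110 = 1110.
Reading y = 0 takes D from p1 back to p1, so after x the machine is still in p1, and z then leads to the accepting state p1. Hence 1110 ∈ L(D).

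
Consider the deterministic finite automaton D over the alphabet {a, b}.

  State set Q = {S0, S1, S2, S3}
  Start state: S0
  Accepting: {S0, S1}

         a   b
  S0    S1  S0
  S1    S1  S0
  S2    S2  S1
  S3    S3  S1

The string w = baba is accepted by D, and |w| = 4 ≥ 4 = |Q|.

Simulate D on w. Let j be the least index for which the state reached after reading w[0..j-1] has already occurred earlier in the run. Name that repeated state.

S0

State sequence: S0 -b-> S0 -a-> S1 -b-> S0 -a-> S1
First repeat at step 1: S0 was already visited.

The earliest repeat is at step j = 1: D is in S0, which it already visited at step i = 0.
The DFA has 4 states, so the proof of the pumping lemma guarantees a repeated state among the first 4+1 visited; the segment between the two visits is the pumpable y.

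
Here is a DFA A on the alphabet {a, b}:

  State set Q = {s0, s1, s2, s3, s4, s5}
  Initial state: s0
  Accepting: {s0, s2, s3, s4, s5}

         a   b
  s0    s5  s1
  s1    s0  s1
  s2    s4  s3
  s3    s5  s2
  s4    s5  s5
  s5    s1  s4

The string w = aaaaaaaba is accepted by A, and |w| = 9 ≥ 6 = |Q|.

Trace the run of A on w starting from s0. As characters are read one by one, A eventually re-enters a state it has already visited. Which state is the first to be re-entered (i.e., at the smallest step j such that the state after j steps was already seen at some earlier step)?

s0

Run of A on w = a a a a a a a b a:
  step 0: s0  (start)
  step 1: s5  (read a: s0→s5)
  step 2: s1  (read a: s5→s1)
  step 3: s0  (read a: s1→s0)   ← first repeat (s0 seen earlier)
  step 4: s5  (read a: s0→s5)
  step 5: s1  (read a: s5→s1)
  step 6: s0  (read a: s1→s0)
  step 7: s5  (read a: s0→s5)
  step 8: s4  (read b: s5→s4)
  step 9: s5  (read a: s4→s5)

The earliest repeat is at step j = 3: A is in s0, which it already visited at step i = 0.
The DFA has 6 states, so the proof of the pumping lemma guarantees a repeated state among the first 6+1 visited; the segment between the two visits is the pumpable y.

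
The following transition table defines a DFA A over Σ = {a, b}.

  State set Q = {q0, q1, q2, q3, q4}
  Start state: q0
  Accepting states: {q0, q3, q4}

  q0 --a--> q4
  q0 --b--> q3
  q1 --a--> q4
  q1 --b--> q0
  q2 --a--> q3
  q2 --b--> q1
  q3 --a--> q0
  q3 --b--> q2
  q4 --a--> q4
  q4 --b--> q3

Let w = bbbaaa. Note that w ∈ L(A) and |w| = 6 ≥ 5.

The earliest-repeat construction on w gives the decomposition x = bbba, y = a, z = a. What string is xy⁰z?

xy⁰z = xz = bbba·a = bbbaa.
Reading y = a takes A from q4 back to q4, so after x the machine is still in q4, and z then leads to the accepting state q4. Hence bbbaa ∈ L(A).

bbbaa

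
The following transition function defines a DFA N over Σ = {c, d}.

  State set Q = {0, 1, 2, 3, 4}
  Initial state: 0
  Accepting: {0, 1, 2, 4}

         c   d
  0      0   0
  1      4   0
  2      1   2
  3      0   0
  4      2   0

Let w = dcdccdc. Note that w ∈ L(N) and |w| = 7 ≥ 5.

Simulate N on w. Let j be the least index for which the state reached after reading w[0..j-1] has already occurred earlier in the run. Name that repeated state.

0

Run of N on w = d c d c c d c:
  step 0: 0  (start)
  step 1: 0  (read d: 0→0)   ← first repeat (0 seen earlier)
  step 2: 0  (read c: 0→0)
  step 3: 0  (read d: 0→0)
  step 4: 0  (read c: 0→0)
  step 5: 0  (read c: 0→0)
  step 6: 0  (read d: 0→0)
  step 7: 0  (read c: 0→0)

The earliest repeat is at step j = 1: N is in 0, which it already visited at step i = 0.
Since N has 5 states, any run of length ≥ 5 visits 5+1 states, so by pigeonhole some state repeats within the first 5 steps — that repeat gives the pumpable loop.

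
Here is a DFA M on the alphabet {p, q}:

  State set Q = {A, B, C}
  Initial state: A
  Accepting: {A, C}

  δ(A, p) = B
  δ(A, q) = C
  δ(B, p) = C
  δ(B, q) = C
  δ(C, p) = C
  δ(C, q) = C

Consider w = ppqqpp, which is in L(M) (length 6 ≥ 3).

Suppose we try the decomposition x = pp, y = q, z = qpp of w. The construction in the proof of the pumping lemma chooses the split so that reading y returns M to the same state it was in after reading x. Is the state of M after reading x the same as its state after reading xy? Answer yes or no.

yes

Run of M on the first 3 characters of w = p p q:
  step 0: A  (start)
  step 1: B  (read p: A→B)
  step 2: C  (read p: B→C)
  step 3: C  (read q: C→C)

After x (step 2): C. After xy (step 3): C.
They match, so y = q drives M around a cycle from C back to itself; pumping y any number of times keeps M in C before reading z, and xyⁱz ∈ L(M) for every i ≥ 0.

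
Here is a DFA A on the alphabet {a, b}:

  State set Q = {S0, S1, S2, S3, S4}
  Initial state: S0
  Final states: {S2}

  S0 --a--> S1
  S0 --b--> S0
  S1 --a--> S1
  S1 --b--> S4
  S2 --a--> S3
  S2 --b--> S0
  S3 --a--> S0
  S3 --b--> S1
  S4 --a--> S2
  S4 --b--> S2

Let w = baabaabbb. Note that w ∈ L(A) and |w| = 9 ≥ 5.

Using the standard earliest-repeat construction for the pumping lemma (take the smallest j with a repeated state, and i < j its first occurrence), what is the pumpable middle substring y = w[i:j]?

State sequence: S0 -b-> S0 -a-> S1 -a-> S1 -b-> S4 -a-> S2 -a-> S3 -b-> S1 -b-> S4 -b-> S2
First repeat at step 1: S0 was already visited.

So i = 0, j = 1, giving x = w[0:0] = ε, y = w[0:1] = b, z = w[1:9] = aabaabbb.
Check: |xy| = 1 ≤ 5 and |y| = 1 ≥ 1. Reading y takes A from S0 back to S0, so every xyⁱz is accepted.
Pumping length from the standard proof: p = 5 (the number of states). The repeated state found above gives |xy| = j ≤ 5 and |y| = j − i ≥ 1.

b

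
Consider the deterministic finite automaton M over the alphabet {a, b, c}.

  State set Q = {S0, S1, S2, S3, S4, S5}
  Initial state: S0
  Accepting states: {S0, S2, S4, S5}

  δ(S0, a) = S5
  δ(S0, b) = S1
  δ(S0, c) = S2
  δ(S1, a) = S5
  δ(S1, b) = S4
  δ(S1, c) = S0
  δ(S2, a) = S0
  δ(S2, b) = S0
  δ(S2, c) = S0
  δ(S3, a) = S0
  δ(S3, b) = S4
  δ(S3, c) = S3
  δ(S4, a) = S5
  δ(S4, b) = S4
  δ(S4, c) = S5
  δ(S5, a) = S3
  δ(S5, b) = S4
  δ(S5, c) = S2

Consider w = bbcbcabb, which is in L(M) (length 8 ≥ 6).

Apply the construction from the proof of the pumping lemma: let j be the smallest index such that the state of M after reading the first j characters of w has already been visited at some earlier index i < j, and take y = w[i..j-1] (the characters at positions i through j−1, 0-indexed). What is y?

cb

State sequence: S0 -b-> S1 -b-> S4 -c-> S5 -b-> S4 -c-> S5 -a-> S3 -b-> S4 -b-> S4
First repeat at step 4: S4 was already visited.

So i = 2, j = 4, giving x = w[0:2] = bb, y = w[2:4] = cb, z = w[4:8] = cabb.
Check: |xy| = 4 ≤ 6 and |y| = 2 ≥ 1. Reading y takes M from S4 back to S4, so every xyⁱz is accepted.
Pumping length from the standard proof: p = 6 (the number of states). The repeated state found above gives |xy| = j ≤ 6 and |y| = j − i ≥ 1.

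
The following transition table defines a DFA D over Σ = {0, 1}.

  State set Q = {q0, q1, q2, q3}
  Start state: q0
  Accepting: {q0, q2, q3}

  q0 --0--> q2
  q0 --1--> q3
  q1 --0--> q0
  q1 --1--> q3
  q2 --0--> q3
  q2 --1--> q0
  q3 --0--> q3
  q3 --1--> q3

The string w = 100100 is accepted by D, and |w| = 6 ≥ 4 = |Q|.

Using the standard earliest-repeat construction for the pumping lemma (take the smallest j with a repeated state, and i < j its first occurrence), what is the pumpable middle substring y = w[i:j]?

0

State sequence: q0 -1-> q3 -0-> q3 -0-> q3 -1-> q3 -0-> q3 -0-> q3
First repeat at step 2: q3 was already visited.

So i = 1, j = 2, giving x = w[0:1] = 1, y = w[1:2] = 0, z = w[2:6] = 0100.
Check: |xy| = 2 ≤ 4 and |y| = 1 ≥ 1. Reading y takes D from q3 back to q3, so every xyⁱz is accepted.
Pumping length from the standard proof: p = 4 (the number of states). The repeated state found above gives |xy| = j ≤ 4 and |y| = j − i ≥ 1.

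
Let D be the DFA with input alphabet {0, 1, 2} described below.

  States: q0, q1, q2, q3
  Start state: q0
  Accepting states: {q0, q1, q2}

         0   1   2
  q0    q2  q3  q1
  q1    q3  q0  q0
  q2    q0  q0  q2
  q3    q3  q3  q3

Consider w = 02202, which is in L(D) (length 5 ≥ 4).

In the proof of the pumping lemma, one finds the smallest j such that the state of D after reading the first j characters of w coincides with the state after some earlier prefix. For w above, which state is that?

q2

State sequence: q0 -0-> q2 -2-> q2 -2-> q2 -0-> q0 -2-> q1
First repeat at step 2: q2 was already visited.

The earliest repeat is at step j = 2: D is in q2, which it already visited at step i = 1.
With |Q| = 4, pigeonhole forces a state repeat no later than step 4; the substring read between the first and second visits to that state can be pumped.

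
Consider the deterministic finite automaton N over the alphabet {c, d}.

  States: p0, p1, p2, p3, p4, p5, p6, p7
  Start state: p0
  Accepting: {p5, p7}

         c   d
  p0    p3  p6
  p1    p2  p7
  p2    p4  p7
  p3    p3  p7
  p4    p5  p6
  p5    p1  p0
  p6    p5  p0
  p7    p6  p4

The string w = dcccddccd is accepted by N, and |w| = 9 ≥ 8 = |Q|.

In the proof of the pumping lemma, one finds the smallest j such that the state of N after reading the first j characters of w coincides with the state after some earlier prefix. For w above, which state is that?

State sequence: p0 -d-> p6 -c-> p5 -c-> p1 -c-> p2 -d-> p7 -d-> p4 -c-> p5 -c-> p1 -d-> p7
First repeat at step 7: p5 was already visited.

The earliest repeat is at step j = 7: N is in p5, which it already visited at step i = 2.

p5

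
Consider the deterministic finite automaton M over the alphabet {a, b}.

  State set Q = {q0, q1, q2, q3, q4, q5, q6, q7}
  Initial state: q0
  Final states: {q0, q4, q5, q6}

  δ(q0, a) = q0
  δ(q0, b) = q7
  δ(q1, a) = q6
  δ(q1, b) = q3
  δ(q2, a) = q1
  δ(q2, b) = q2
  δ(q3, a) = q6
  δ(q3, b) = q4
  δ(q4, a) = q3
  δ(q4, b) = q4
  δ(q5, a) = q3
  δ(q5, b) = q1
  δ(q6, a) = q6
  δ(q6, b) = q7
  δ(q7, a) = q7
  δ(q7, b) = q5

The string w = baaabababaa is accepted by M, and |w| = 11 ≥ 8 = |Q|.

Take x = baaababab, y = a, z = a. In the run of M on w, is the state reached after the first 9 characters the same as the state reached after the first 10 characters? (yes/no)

no

Run of M on the first 10 characters of w = b a a a b a b a b a:
  step 0: q0  (start)
  step 1: q7  (read b: q0→q7)
  step 2: q7  (read a: q7→q7)
  step 3: q7  (read a: q7→q7)
  step 4: q7  (read a: q7→q7)
  step 5: q5  (read b: q7→q5)
  step 6: q3  (read a: q5→q3)
  step 7: q4  (read b: q3→q4)
  step 8: q3  (read a: q4→q3)
  step 9: q4  (read b: q3→q4)
  step 10: q3  (read a: q4→q3)

After x (step 9): q4. After xy (step 10): q3.
They differ (q4 ≠ q3), so y is not a cycle from the state after x; this split is not the one the pumping-lemma construction produces, and pumping y need not keep the string in L(M).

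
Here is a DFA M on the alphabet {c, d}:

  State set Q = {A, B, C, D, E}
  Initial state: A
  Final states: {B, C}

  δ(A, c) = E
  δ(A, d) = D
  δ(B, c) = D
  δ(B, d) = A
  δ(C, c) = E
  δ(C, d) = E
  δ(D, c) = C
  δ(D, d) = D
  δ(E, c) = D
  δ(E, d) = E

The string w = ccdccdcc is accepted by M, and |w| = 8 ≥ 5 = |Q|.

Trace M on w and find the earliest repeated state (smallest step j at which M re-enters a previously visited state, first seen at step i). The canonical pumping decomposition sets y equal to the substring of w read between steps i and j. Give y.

d

Run of M on w = c c d c c d c c:
  step 0: A  (start)
  step 1: E  (read c: A→E)
  step 2: D  (read c: E→D)
  step 3: D  (read d: D→D)   ← first repeat (D seen earlier)
  step 4: C  (read c: D→C)
  step 5: E  (read c: C→E)
  step 6: E  (read d: E→E)
  step 7: D  (read c: E→D)
  step 8: C  (read c: D→C)

So i = 2, j = 3, giving x = w[0:2] = cc, y = w[2:3] = d, z = w[3:8] = ccdcc.
Check: |xy| = 3 ≤ 5 and |y| = 1 ≥ 1. Reading y takes M from D back to D, so every xyⁱz is accepted.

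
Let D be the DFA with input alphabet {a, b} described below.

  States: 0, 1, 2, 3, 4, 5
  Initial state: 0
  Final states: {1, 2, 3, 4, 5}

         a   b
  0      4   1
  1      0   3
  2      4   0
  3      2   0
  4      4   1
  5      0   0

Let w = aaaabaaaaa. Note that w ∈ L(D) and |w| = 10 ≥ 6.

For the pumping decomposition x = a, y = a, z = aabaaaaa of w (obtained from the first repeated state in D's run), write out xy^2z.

xy^2z = a·a·a·aabaaaaa = aaaaabaaaaa.
Reading y = a takes D from 4 back to 4, so after x·y·y the machine is still in 4, and z then leads to the accepting state 4. Hence aaaaabaaaaa ∈ L(D).

aaaaabaaaaa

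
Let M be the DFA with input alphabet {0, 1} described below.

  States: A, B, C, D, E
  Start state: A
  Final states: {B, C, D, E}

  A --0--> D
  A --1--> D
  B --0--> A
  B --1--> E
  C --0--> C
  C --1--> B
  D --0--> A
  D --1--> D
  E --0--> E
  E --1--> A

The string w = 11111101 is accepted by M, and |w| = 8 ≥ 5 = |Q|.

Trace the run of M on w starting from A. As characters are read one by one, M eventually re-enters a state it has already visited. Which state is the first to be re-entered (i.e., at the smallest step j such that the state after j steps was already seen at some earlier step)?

D

State sequence: A -1-> D -1-> D -1-> D -1-> D -1-> D -1-> D -0-> A -1-> D
First repeat at step 2: D was already visited.

The earliest repeat is at step j = 2: M is in D, which it already visited at step i = 1.
Pumping length from the standard proof: p = 5 (the number of states). The repeated state found above gives |xy| = j ≤ 5 and |y| = j − i ≥ 1.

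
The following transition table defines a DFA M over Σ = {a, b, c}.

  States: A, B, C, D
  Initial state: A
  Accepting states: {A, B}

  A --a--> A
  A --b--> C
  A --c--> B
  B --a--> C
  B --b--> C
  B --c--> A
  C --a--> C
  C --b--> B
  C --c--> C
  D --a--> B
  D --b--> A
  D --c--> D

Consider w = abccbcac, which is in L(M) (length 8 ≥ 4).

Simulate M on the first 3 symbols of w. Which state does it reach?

State sequence: A -a-> A -b-> C -c-> C

After reading 3 characters, M is in state C.
(This kind of state-tracing is the core of the pumping-lemma construction: with 4 states, pigeonhole forces a repeat within the first 4 steps.)

C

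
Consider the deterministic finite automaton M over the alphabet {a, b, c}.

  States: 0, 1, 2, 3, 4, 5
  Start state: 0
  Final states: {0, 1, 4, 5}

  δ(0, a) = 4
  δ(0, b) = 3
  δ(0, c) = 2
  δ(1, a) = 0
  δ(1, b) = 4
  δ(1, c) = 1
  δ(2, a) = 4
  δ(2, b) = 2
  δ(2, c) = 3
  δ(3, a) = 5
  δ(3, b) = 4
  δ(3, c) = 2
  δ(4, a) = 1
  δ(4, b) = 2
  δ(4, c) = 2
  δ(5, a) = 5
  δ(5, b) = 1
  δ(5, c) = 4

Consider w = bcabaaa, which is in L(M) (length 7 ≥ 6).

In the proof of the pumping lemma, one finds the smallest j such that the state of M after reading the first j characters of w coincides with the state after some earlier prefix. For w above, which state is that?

2

State sequence: 0 -b-> 3 -c-> 2 -a-> 4 -b-> 2 -a-> 4 -a-> 1 -a-> 0
First repeat at step 4: 2 was already visited.

The earliest repeat is at step j = 4: M is in 2, which it already visited at step i = 2.
With |Q| = 6, pigeonhole forces a state repeat no later than step 6; the substring read between the first and second visits to that state can be pumped.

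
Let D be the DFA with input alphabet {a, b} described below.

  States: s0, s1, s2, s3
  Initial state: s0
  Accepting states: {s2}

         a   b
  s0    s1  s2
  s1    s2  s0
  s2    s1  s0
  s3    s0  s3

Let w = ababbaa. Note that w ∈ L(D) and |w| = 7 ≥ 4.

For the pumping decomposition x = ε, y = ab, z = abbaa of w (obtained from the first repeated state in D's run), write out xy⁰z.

xy⁰z = xz = ε·abbaa = abbaa.
Reading y = ab takes D from s0 back to s0, so after x the machine is still in s0, and z then leads to the accepting state s2. Hence abbaa ∈ L(D).

abbaa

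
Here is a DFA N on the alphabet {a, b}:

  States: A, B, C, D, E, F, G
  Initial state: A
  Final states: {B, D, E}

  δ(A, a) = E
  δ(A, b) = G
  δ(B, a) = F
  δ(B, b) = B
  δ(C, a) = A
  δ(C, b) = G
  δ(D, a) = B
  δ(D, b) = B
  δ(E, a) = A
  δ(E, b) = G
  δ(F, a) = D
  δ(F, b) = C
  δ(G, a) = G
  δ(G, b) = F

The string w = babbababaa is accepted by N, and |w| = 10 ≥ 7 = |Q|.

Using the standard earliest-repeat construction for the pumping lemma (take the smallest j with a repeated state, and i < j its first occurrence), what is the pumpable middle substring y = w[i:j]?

a

Run of N on w = b a b b a b a b a a:
  step 0: A  (start)
  step 1: G  (read b: A→G)
  step 2: G  (read a: G→G)   ← first repeat (G seen earlier)
  step 3: F  (read b: G→F)
  step 4: C  (read b: F→C)
  step 5: A  (read a: C→A)
  step 6: G  (read b: A→G)
  step 7: G  (read a: G→G)
  step 8: F  (read b: G→F)
  step 9: D  (read a: F→D)
  step 10: B  (read a: D→B)

So i = 1, j = 2, giving x = w[0:1] = b, y = w[1:2] = a, z = w[2:10] = bbababaa.
Check: |xy| = 2 ≤ 7 and |y| = 1 ≥ 1. Reading y takes N from G back to G, so every xyⁱz is accepted.
Since N has 7 states, any run of length ≥ 7 visits 7+1 states, so by pigeonhole some state repeats within the first 7 steps — that repeat gives the pumpable loop.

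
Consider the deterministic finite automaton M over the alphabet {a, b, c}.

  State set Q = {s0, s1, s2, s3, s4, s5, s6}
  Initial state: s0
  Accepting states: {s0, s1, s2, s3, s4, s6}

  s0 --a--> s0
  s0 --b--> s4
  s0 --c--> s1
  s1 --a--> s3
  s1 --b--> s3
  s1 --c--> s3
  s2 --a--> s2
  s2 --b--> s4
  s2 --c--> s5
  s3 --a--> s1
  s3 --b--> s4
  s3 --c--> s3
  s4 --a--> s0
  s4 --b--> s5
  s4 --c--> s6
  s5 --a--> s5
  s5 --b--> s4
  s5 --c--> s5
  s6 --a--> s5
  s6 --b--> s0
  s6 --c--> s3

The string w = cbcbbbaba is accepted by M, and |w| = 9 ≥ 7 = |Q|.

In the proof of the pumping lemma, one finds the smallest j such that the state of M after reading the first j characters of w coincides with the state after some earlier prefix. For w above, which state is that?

Run of M on w = c b c b b b a b a:
  step 0: s0  (start)
  step 1: s1  (read c: s0→s1)
  step 2: s3  (read b: s1→s3)
  step 3: s3  (read c: s3→s3)   ← first repeat (s3 seen earlier)
  step 4: s4  (read b: s3→s4)
  step 5: s5  (read b: s4→s5)
  step 6: s4  (read b: s5→s4)
  step 7: s0  (read a: s4→s0)
  step 8: s4  (read b: s0→s4)
  step 9: s0  (read a: s4→s0)

The earliest repeat is at step j = 3: M is in s3, which it already visited at step i = 2.
Pumping length from the standard proof: p = 7 (the number of states). The repeated state found above gives |xy| = j ≤ 7 and |y| = j − i ≥ 1.

s3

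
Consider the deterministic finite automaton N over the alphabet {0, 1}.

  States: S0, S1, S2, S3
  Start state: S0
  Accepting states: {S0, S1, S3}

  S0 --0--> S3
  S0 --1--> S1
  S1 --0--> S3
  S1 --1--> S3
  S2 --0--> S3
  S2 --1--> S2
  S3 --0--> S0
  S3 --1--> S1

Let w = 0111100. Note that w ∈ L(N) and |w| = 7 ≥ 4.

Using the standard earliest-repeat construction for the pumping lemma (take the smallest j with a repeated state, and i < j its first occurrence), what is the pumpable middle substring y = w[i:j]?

Run of N on w = 0 1 1 1 1 0 0:
  step 0: S0  (start)
  step 1: S3  (read 0: S0→S3)
  step 2: S1  (read 1: S3→S1)
  step 3: S3  (read 1: S1→S3)   ← first repeat (S3 seen earlier)
  step 4: S1  (read 1: S3→S1)
  step 5: S3  (read 1: S1→S3)
  step 6: S0  (read 0: S3→S0)
  step 7: S3  (read 0: S0→S3)

So i = 1, j = 3, giving x = w[0:1] = 0, y = w[1:3] = 11, z = w[3:7] = 1100.
Check: |xy| = 3 ≤ 4 and |y| = 2 ≥ 1. Reading y takes N from S3 back to S3, so every xyⁱz is accepted.

11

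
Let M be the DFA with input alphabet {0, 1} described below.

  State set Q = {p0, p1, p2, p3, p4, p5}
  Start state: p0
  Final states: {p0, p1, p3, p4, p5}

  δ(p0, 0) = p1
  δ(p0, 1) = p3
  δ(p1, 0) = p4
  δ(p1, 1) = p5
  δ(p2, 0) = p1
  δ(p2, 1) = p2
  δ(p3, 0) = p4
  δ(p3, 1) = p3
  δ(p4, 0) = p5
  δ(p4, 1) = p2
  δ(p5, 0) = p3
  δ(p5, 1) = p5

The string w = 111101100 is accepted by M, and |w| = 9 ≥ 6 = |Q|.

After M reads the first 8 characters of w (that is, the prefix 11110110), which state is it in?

Run of M on the first 8 characters of w = 1 1 1 1 0 1 1 0:
  step 0: p0  (start)
  step 1: p3  (read 1: p0→p3)
  step 2: p3  (read 1: p3→p3)
  step 3: p3  (read 1: p3→p3)
  step 4: p3  (read 1: p3→p3)
  step 5: p4  (read 0: p3→p4)
  step 6: p2  (read 1: p4→p2)
  step 7: p2  (read 1: p2→p2)
  step 8: p1  (read 0: p2→p1)

After reading 8 characters, M is in state p1.
(This kind of state-tracing is the core of the pumping-lemma construction: with 6 states, pigeonhole forces a repeat within the first 6 steps.)

p1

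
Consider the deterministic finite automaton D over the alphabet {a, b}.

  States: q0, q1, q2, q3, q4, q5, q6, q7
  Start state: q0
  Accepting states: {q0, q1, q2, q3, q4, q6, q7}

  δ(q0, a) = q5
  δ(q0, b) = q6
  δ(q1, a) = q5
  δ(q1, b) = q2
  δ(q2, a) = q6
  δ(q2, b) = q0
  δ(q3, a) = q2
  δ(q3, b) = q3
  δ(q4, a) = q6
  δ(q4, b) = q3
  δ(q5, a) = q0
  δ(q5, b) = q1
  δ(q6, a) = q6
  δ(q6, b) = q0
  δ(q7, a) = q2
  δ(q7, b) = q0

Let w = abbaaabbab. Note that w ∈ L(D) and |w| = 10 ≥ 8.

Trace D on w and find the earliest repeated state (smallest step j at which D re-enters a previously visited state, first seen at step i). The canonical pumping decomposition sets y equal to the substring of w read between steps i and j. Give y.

Run of D on w = a b b a a a b b a b:
  step 0: q0  (start)
  step 1: q5  (read a: q0→q5)
  step 2: q1  (read b: q5→q1)
  step 3: q2  (read b: q1→q2)
  step 4: q6  (read a: q2→q6)
  step 5: q6  (read a: q6→q6)   ← first repeat (q6 seen earlier)
  step 6: q6  (read a: q6→q6)
  step 7: q0  (read b: q6→q0)
  step 8: q6  (read b: q0→q6)
  step 9: q6  (read a: q6→q6)
  step 10: q0  (read b: q6→q0)

So i = 4, j = 5, giving x = w[0:4] = abba, y = w[4:5] = a, z = w[5:10] = abbab.
Check: |xy| = 5 ≤ 8 and |y| = 1 ≥ 1. Reading y takes D from q6 back to q6, so every xyⁱz is accepted.
Since D has 8 states, any run of length ≥ 8 visits 8+1 states, so by pigeonhole some state repeats within the first 8 steps — that repeat gives the pumpable loop.

a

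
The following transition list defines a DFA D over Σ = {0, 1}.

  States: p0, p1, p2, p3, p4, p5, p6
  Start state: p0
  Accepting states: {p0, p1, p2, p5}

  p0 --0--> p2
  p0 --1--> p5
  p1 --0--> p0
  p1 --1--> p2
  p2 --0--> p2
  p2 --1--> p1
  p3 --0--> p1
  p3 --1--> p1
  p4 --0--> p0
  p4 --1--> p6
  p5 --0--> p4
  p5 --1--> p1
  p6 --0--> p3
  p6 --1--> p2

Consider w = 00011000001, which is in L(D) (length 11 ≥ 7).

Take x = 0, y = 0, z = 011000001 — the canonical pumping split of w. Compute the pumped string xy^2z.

000011000001

xy^2z = 0·0·0·011000001 = 000011000001.
Reading y = 0 takes D from p2 back to p2, so after x·y·y the machine is still in p2, and z then leads to the accepting state p1. Hence 000011000001 ∈ L(D).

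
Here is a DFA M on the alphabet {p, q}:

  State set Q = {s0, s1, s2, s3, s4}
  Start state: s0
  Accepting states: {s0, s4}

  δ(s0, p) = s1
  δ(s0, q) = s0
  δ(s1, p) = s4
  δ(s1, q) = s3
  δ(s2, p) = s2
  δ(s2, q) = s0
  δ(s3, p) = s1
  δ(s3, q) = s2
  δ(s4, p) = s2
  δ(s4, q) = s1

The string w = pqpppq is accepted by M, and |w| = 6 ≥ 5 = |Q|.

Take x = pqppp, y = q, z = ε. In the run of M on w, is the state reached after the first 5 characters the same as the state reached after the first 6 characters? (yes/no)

no

Run of M on the first 6 characters of w = p q p p p q:
  step 0: s0  (start)
  step 1: s1  (read p: s0→s1)
  step 2: s3  (read q: s1→s3)
  step 3: s1  (read p: s3→s1)
  step 4: s4  (read p: s1→s4)
  step 5: s2  (read p: s4→s2)
  step 6: s0  (read q: s2→s0)

After x (step 5): s2. After xy (step 6): s0.
They differ (s2 ≠ s0), so y is not a cycle from the state after x; this split is not the one the pumping-lemma construction produces, and pumping y need not keep the string in L(M).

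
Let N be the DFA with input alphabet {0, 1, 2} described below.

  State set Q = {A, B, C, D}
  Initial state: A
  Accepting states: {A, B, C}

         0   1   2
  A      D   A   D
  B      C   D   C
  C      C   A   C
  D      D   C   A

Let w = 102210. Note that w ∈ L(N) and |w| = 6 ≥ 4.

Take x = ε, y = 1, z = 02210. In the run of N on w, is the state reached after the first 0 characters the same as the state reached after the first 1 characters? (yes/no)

State sequence: A -1-> A

After x (step 0): A. After xy (step 1): A.
They match, so y = 1 drives N around a cycle from A back to itself; pumping y any number of times keeps N in A before reading z, and xyⁱz ∈ L(N) for every i ≥ 0.

yes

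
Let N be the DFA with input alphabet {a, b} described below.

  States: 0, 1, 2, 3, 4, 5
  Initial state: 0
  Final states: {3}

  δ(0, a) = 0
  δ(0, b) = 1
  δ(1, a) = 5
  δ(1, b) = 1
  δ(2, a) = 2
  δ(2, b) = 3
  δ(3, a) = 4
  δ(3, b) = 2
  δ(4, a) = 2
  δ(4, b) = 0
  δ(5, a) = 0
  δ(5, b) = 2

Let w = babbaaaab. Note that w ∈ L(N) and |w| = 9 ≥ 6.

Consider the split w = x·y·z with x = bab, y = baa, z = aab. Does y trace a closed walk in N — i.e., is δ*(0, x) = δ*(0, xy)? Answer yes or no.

State sequence: 0 -b-> 1 -a-> 5 -b-> 2 -b-> 3 -a-> 4 -a-> 2

After x (step 3): 2. After xy (step 6): 2.
They match, so y = baa drives N around a cycle from 2 back to itself; pumping y any number of times keeps N in 2 before reading z, and xyⁱz ∈ L(N) for every i ≥ 0.

yes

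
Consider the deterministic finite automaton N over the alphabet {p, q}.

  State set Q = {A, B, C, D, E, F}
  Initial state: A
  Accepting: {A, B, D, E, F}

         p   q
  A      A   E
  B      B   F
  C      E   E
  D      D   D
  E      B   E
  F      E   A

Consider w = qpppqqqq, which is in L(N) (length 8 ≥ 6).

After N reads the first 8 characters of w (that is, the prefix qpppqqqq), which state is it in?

E

State sequence: A -q-> E -p-> B -p-> B -p-> B -q-> F -q-> A -q-> E -q-> E

After reading 8 characters, N is in state E.
(This kind of state-tracing is the core of the pumping-lemma construction: with 6 states, pigeonhole forces a repeat within the first 6 steps.)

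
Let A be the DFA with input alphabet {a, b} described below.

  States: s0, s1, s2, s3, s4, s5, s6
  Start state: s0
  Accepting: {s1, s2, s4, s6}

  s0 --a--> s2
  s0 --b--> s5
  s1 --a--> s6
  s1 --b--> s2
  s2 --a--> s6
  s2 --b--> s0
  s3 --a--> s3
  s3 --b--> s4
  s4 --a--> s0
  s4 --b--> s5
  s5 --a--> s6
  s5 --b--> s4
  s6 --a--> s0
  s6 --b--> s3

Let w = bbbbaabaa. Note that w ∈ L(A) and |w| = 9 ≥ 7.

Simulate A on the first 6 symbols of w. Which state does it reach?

State sequence: s0 -b-> s5 -b-> s4 -b-> s5 -b-> s4 -a-> s0 -a-> s2

After reading 6 characters, A is in state s2.

s2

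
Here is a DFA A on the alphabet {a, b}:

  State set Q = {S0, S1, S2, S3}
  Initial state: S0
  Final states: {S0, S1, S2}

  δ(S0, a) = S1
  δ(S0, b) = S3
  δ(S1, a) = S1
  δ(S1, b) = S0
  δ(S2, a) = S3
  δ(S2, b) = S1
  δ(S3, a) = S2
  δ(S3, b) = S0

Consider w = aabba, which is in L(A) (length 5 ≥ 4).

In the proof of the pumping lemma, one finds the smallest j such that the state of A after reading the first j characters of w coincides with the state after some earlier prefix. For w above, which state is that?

S1

Run of A on w = a a b b a:
  step 0: S0  (start)
  step 1: S1  (read a: S0→S1)
  step 2: S1  (read a: S1→S1)   ← first repeat (S1 seen earlier)
  step 3: S0  (read b: S1→S0)
  step 4: S3  (read b: S0→S3)
  step 5: S2  (read a: S3→S2)

The earliest repeat is at step j = 2: A is in S1, which it already visited at step i = 1.
The DFA has 4 states, so the proof of the pumping lemma guarantees a repeated state among the first 4+1 visited; the segment between the two visits is the pumpable y.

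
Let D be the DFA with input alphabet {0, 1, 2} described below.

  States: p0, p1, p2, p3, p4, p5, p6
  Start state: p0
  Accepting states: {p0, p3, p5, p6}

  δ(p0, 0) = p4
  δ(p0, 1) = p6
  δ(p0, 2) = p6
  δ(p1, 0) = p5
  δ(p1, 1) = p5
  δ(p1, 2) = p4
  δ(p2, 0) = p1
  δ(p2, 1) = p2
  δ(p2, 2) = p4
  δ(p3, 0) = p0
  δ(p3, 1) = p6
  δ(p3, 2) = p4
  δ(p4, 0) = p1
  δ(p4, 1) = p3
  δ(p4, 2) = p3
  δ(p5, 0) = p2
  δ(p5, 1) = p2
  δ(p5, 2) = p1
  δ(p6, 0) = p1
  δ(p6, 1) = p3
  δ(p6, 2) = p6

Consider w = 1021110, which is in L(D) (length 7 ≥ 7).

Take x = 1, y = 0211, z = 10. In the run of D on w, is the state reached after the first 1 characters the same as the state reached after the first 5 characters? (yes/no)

yes

State sequence: p0 -1-> p6 -0-> p1 -2-> p4 -1-> p3 -1-> p6

After x (step 1): p6. After xy (step 5): p6.
They match, so y = 0211 drives D around a cycle from p6 back to itself; pumping y any number of times keeps D in p6 before reading z, and xyⁱz ∈ L(D) for every i ≥ 0.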